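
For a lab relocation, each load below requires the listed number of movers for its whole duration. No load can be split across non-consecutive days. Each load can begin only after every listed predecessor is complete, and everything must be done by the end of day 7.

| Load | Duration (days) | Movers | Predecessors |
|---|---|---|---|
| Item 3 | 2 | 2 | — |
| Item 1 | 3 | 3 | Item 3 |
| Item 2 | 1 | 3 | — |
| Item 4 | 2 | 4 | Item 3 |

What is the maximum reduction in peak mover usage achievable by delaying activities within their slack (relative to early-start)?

2

Early-start peak: d1:5  d2:2  d3:7  d4:7  d5:3  d6:0  d7:0 ⇒ 7.
Leveled (Item 3@1, Item 1@3, Item 2@1, Item 4@6): d1:5  d2:2  d3:3  d4:3  d5:3  d6:4  d7:4 ⇒ 5.
Reduction 7 − 5 = 2.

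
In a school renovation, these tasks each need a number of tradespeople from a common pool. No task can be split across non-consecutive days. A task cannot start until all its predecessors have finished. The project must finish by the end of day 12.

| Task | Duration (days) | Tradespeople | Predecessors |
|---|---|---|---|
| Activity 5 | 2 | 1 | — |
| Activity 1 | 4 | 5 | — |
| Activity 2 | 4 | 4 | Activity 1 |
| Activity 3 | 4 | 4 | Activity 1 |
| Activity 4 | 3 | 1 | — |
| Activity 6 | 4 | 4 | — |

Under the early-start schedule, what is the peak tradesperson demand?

Early-start schedule: Activity 5@1, Activity 1@1, Activity 2@5, Activity 3@5, Activity 4@1, Activity 6@1.
Load per day: day 1: 11, day 2: 11, day 3: 10, day 4: 9, day 5: 8, day 6: 8, day 7: 8, day 8: 8, day 9: 0, day 10: 0, day 11: 0, day 12: 0.
Peak is 11.

11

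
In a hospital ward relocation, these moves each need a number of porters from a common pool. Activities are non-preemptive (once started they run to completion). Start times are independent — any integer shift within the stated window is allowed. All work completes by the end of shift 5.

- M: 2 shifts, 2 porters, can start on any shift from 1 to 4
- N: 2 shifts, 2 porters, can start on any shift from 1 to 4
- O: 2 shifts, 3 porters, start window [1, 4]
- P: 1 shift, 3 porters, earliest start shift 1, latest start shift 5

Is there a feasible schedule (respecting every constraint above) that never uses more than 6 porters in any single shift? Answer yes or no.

yes

Schedule M@1, N@1, O@3, P@5: s1:4  s2:4  s3:3  s4:3  s5:3 — peak 4 ≤ 6.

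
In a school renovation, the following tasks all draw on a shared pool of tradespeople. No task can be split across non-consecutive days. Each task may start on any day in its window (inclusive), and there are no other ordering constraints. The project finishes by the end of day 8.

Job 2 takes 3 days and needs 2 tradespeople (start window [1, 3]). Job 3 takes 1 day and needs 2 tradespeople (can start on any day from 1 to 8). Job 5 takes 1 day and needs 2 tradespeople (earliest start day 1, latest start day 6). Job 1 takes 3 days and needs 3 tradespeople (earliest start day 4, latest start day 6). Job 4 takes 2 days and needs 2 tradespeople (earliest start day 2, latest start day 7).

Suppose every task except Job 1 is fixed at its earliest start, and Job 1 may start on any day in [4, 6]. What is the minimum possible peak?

Job 1@4: d1:6  d2:4  d3:4  d4:3  d5:3  d6:3  d7:0  d8:0 → peak 6
Job 1@5: d1:6  d2:4  d3:4  d4:0  d5:3  d6:3  d7:3  d8:0 → peak 6
Job 1@6: d1:6  d2:4  d3:4  d4:0  d5:0  d6:3  d7:3  d8:3 → peak 6
Best is Job 1@4, peak 6.

6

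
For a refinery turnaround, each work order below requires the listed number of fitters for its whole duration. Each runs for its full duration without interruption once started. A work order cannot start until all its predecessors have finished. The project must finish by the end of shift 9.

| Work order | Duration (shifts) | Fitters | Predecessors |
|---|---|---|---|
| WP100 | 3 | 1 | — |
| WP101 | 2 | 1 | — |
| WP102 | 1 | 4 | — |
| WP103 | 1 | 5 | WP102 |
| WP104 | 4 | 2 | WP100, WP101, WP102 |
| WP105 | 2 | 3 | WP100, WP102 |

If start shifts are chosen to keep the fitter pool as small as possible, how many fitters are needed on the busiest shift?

Early-start (WP100@1, WP101@1, WP102@1, WP103@2, WP104@4, WP105@4) gives peak 7: s1:6  s2:7  s3:1  s4:5  s5:5  s6:2  s7:2  s8:0  s9:0.
Shift WP102→3, WP103→4, WP104→5, WP105→5.
Schedule WP100@1, WP101@1, WP102@3, WP103@4, WP104@5, WP105@5: s1:2  s2:2  s3:5  s4:5  s5:5  s6:5  s7:2  s8:2  s9:0 — peak 5.

5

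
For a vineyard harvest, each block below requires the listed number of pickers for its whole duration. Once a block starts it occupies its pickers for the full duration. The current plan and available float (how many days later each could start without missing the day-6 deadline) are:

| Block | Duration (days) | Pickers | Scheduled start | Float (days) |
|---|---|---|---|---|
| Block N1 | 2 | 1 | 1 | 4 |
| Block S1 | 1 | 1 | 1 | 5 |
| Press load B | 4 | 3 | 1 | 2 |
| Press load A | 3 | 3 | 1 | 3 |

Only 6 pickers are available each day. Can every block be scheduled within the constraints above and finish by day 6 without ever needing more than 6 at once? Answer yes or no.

yes

Schedule Block N1@1, Block S1@1, Press load B@1, Press load A@3: d1:5  d2:4  d3:6  d4:6  d5:3  d6:0 — peak 6 ≤ 6.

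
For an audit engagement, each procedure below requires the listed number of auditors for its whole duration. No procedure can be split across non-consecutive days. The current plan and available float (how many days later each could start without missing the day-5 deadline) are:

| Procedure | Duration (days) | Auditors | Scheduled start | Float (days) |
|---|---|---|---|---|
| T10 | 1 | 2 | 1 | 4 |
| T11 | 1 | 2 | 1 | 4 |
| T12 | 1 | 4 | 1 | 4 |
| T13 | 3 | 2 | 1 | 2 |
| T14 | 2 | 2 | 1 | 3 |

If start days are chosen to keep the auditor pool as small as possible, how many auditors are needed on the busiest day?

4

Early-start (T10@1, T11@1, T12@1, T13@1, T14@1) gives peak 12: d1:12  d2:4  d3:2  d4:0  d5:0.
Shift T12→2, T13→3, T14→3.
Schedule T10@1, T11@1, T12@2, T13@3, T14@3: d1:4  d2:4  d3:4  d4:4  d5:2 — peak 4.
Total auditor-days = 18 over 5 days ⇒ peak ≥ ⌈18/5⌉ = 4, so 4 is optimal.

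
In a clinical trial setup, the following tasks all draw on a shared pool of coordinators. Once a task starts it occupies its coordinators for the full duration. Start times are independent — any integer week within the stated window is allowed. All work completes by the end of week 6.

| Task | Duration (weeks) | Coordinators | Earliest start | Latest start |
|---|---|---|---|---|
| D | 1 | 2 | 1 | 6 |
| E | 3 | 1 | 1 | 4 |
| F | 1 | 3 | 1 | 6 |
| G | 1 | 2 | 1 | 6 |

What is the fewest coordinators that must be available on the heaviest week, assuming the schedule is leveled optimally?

Early-start (D@1, E@1, F@1, G@1) gives peak 8: w1:8  w2:1  w3:1  w4:0  w5:0  w6:0.
Shift F→4, G→2.
Schedule D@1, E@1, F@4, G@2: w1:3  w2:3  w3:1  w4:3  w5:0  w6:0 — peak 3.

3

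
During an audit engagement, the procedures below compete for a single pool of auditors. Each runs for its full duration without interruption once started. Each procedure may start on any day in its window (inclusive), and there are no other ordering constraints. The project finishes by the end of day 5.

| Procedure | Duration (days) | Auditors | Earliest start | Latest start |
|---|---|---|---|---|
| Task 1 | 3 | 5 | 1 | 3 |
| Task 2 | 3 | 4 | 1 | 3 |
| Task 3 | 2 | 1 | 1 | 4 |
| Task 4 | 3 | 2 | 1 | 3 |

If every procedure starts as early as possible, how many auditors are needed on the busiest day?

12

Early-start schedule: Task 1@1, Task 2@1, Task 3@1, Task 4@1.
Load per day: day 1: 12, day 2: 12, day 3: 11, day 4: 0, day 5: 0.
Peak is 12.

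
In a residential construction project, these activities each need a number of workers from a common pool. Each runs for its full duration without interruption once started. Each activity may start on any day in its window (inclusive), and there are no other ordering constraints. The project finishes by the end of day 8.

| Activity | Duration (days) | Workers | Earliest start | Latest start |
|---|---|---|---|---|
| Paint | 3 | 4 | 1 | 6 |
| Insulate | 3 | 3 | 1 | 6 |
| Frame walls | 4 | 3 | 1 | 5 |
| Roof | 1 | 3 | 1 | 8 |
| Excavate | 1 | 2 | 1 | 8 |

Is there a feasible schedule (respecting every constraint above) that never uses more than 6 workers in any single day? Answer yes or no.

Schedule Paint@1, Insulate@4, Frame walls@4, Roof@7, Excavate@1: d1:6  d2:4  d3:4  d4:6  d5:6  d6:6  d7:6  d8:0 — peak 6 ≤ 6.

yes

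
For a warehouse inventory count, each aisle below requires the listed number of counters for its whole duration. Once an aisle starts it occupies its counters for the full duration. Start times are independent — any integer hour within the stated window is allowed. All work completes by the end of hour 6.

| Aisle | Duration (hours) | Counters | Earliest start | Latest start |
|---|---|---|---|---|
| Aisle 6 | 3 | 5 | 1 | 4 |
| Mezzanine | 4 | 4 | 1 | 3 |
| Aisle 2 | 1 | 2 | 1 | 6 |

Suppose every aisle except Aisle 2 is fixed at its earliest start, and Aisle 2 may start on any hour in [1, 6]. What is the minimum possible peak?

9

Aisle 2@1: h1:11  h2:9  h3:9  h4:4  h5:0  h6:0 → peak 11
Aisle 2@2: h1:9  h2:11  h3:9  h4:4  h5:0  h6:0 → peak 11
Aisle 2@3: h1:9  h2:9  h3:11  h4:4  h5:0  h6:0 → peak 11
Aisle 2@4: h1:9  h2:9  h3:9  h4:6  h5:0  h6:0 → peak 9
Aisle 2@5: h1:9  h2:9  h3:9  h4:4  h5:2  h6:0 → peak 9
Aisle 2@6: h1:9  h2:9  h3:9  h4:4  h5:0  h6:2 → peak 9
Best is Aisle 2@4, peak 9.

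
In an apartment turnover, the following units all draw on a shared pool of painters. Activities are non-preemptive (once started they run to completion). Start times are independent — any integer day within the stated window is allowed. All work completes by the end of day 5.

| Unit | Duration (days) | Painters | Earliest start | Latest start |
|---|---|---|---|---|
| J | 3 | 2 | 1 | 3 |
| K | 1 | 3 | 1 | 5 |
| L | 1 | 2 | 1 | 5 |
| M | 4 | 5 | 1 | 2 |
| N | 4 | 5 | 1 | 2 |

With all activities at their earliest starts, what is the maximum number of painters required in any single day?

17

Early-start schedule: J@1, K@1, L@1, M@1, N@1.
Load per day: day 1: 17, day 2: 12, day 3: 12, day 4: 10, day 5: 0.
Peak is 17.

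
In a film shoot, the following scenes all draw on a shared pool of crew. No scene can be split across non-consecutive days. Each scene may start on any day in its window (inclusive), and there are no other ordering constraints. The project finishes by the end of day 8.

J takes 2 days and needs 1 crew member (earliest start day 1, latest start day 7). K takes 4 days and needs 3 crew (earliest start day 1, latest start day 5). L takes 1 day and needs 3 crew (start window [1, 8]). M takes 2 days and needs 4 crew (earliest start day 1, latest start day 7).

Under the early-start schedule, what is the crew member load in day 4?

At early start, day 4 has: K.
Demand: 3 = 3.

3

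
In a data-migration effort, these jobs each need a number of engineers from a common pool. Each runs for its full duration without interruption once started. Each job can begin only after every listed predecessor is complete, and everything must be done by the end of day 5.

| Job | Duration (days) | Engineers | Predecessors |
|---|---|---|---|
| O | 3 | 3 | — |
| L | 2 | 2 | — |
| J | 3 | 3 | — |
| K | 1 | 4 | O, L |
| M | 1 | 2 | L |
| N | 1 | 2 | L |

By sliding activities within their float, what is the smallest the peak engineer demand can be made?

7

Early-start (O@1, L@1, J@1, K@4, M@3, N@3) gives peak 10: d1:8  d2:8  d3:10  d4:4  d5:0.
Shift J→3, M→5, N→5.
Schedule O@1, L@1, J@3, K@4, M@5, N@5: d1:5  d2:5  d3:6  d4:7  d5:7 — peak 7.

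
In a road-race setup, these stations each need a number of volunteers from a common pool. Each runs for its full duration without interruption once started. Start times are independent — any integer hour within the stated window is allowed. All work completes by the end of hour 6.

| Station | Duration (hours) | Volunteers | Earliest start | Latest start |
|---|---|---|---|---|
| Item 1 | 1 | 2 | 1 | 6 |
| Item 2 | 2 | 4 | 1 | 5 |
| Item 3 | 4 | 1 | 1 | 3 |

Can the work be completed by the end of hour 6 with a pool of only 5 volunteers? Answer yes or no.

Schedule Item 1@1, Item 2@5, Item 3@1: h1:3  h2:1  h3:1  h4:1  h5:4  h6:4 — peak 4 ≤ 5.

yes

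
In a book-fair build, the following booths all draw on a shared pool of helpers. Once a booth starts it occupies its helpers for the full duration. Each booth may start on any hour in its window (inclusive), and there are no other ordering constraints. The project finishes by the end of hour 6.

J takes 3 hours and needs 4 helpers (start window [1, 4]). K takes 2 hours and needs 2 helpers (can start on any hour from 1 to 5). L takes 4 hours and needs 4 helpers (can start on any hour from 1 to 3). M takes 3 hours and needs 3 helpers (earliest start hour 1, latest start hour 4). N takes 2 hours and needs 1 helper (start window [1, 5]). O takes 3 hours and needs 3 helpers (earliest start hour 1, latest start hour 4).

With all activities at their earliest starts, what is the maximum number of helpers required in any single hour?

Early-start schedule: J@1, K@1, L@1, M@1, N@1, O@1.
Load per hour: hour 1: 17, hour 2: 17, hour 3: 14, hour 4: 4, hour 5: 0, hour 6: 0.
Peak is 17.

17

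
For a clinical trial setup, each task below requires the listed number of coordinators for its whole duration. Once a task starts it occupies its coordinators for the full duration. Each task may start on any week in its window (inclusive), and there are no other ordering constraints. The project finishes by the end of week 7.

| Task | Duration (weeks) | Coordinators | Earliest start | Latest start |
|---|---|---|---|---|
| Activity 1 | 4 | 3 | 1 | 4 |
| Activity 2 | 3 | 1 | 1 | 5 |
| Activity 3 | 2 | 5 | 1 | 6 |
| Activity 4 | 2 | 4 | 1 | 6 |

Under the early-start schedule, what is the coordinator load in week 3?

At early start, week 3 has: Activity 1, Activity 2.
Demand: 3 + 1 = 4.

4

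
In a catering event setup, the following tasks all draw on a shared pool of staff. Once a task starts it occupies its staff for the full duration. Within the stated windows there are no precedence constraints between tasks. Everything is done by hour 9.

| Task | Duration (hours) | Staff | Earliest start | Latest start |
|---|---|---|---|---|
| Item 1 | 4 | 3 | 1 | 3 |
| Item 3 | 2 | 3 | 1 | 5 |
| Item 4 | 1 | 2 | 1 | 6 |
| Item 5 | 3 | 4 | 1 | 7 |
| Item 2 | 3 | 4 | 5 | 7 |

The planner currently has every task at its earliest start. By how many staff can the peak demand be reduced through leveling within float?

5

Early-start peak: h1:12  h2:10  h3:7  h4:3  h5:4  h6:4  h7:4  h8:0  h9:0 ⇒ 12.
Leveled (Item 1@1, Item 3@1, Item 4@3, Item 5@4, Item 2@7): h1:6  h2:6  h3:5  h4:7  h5:4  h6:4  h7:4  h8:4  h9:4 ⇒ 7.
Reduction 12 − 7 = 5.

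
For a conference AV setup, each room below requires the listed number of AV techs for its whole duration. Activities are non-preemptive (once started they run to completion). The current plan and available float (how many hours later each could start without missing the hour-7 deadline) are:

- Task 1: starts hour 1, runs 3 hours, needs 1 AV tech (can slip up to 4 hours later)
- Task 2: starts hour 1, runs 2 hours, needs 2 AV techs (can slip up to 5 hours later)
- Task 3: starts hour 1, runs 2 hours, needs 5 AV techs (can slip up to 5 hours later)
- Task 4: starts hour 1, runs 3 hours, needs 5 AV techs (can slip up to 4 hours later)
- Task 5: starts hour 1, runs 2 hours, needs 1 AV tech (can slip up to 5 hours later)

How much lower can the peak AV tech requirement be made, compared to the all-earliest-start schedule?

8

Early-start peak: h1:14  h2:14  h3:6  h4:0  h5:0  h6:0  h7:0 ⇒ 14.
Leveled (Task 1@1, Task 2@1, Task 3@3, Task 4@5, Task 5@1): h1:4  h2:4  h3:6  h4:5  h5:5  h6:5  h7:5 ⇒ 6.
Reduction 14 − 6 = 8.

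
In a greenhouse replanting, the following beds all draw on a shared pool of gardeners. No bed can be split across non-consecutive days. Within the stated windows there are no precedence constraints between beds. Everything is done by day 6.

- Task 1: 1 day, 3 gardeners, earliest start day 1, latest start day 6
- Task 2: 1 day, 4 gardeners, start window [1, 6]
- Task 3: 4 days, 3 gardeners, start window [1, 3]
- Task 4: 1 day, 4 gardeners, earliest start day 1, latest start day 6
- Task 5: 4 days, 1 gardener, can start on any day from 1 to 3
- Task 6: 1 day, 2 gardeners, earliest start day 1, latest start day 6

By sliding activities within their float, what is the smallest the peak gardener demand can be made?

6

Early-start (Task 1@1, Task 2@1, Task 3@1, Task 4@1, Task 5@1, Task 6@1) gives peak 17: d1:17  d2:4  d3:4  d4:4  d5:0  d6:0.
Shift Task 2→5, Task 4→6, Task 5→2, Task 6→2.
Schedule Task 1@1, Task 2@5, Task 3@1, Task 4@6, Task 5@2, Task 6@2: d1:6  d2:6  d3:4  d4:4  d5:5  d6:4 — peak 6.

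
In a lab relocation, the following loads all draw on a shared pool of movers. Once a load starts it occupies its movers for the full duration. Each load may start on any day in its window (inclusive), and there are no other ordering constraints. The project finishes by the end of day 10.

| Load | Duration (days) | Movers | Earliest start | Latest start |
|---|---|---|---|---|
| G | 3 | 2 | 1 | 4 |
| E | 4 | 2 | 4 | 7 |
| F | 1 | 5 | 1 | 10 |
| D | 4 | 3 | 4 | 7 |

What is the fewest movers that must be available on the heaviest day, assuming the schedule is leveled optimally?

5

Early-start (G@1, E@4, F@1, D@4) gives peak 7: d1:7  d2:2  d3:2  d4:5  d5:5  d6:5  d7:5  d8:0  d9:0  d10:0.
Shift F→8.
Schedule G@1, E@4, F@8, D@4: d1:2  d2:2  d3:2  d4:5  d5:5  d6:5  d7:5  d8:5  d9:0  d10:0 — peak 5.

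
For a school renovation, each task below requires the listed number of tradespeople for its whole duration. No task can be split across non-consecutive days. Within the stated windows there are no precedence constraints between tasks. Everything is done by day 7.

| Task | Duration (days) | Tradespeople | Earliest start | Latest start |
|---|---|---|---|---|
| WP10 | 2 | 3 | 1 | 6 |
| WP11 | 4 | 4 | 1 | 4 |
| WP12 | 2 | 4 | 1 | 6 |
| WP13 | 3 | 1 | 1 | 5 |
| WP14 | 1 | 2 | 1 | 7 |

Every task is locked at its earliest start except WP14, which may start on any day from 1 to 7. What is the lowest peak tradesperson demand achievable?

12

WP14@1: d1:14  d2:12  d3:5  d4:4  d5:0  d6:0  d7:0 → peak 14
WP14@2: d1:12  d2:14  d3:5  d4:4  d5:0  d6:0  d7:0 → peak 14
WP14@3: d1:12  d2:12  d3:7  d4:4  d5:0  d6:0  d7:0 → peak 12
WP14@4: d1:12  d2:12  d3:5  d4:6  d5:0  d6:0  d7:0 → peak 12
WP14@5: d1:12  d2:12  d3:5  d4:4  d5:2  d6:0  d7:0 → peak 12
WP14@6: d1:12  d2:12  d3:5  d4:4  d5:0  d6:2  d7:0 → peak 12
WP14@7: d1:12  d2:12  d3:5  d4:4  d5:0  d6:0  d7:2 → peak 12
Best is WP14@3, peak 12.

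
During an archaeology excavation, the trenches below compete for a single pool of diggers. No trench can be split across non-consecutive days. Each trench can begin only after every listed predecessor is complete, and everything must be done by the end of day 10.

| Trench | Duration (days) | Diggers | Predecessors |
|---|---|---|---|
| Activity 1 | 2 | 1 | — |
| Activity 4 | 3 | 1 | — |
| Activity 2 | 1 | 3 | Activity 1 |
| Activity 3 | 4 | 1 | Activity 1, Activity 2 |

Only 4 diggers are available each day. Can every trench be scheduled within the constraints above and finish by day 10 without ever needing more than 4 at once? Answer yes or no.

Schedule Activity 1@1, Activity 4@1, Activity 2@4, Activity 3@5: d1:2  d2:2  d3:1  d4:3  d5:1  d6:1  d7:1  d8:1  d9:0  d10:0 — peak 3 ≤ 4.

yes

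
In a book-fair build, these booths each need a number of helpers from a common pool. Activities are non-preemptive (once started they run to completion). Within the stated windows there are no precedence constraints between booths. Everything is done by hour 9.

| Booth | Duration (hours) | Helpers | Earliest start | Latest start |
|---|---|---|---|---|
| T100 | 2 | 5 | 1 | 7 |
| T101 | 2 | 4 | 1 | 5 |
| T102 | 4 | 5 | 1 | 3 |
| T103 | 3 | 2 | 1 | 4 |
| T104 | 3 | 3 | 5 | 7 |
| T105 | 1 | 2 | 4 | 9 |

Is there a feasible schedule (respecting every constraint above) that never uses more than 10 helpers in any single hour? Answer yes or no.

Schedule T100@7, T101@1, T102@3, T103@1, T104@5, T105@4: h1:6  h2:6  h3:7  h4:7  h5:8  h6:8  h7:8  h8:5  h9:0 — peak 8 ≤ 10.

yes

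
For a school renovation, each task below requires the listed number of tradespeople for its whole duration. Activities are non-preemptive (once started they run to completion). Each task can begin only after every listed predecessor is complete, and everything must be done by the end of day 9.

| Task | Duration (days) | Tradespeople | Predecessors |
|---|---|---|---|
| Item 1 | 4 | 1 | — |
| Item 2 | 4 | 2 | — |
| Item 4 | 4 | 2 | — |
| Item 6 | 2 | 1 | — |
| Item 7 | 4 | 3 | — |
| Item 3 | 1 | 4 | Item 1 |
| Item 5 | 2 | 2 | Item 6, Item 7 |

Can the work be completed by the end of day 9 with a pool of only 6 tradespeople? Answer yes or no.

Schedule Item 1@5, Item 2@1, Item 4@5, Item 6@5, Item 7@1, Item 3@9, Item 5@7: d1:5  d2:5  d3:5  d4:5  d5:4  d6:4  d7:5  d8:5  d9:4 — peak 5 ≤ 6.

yes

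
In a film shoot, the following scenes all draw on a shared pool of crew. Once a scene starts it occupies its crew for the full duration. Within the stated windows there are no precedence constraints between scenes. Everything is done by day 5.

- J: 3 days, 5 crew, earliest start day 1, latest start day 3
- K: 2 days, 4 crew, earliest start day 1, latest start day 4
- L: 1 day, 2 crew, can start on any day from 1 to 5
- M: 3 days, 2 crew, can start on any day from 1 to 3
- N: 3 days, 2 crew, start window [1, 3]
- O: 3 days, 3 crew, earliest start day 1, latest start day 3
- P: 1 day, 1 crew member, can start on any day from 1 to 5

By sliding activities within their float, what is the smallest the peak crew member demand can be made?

12

Early-start (J@1, K@1, L@1, M@1, N@1, O@1, P@1) gives peak 19: d1:19  d2:16  d3:12  d4:0  d5:0.
Shift M→2, N→3, O→3.
Schedule J@1, K@1, L@1, M@2, N@3, O@3, P@1: d1:12  d2:11  d3:12  d4:7  d5:5 — peak 12.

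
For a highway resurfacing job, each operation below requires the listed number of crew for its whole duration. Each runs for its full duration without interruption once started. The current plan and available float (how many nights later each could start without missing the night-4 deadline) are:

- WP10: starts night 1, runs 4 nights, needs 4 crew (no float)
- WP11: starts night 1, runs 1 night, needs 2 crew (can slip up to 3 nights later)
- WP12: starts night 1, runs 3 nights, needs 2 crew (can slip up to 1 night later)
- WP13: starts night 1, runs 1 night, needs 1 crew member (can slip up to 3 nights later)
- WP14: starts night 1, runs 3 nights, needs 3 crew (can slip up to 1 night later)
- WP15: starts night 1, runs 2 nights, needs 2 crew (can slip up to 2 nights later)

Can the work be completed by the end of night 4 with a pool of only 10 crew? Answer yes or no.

The minimum achievable peak is 11; 10 < 11, so no feasible schedule stays within the cap.

no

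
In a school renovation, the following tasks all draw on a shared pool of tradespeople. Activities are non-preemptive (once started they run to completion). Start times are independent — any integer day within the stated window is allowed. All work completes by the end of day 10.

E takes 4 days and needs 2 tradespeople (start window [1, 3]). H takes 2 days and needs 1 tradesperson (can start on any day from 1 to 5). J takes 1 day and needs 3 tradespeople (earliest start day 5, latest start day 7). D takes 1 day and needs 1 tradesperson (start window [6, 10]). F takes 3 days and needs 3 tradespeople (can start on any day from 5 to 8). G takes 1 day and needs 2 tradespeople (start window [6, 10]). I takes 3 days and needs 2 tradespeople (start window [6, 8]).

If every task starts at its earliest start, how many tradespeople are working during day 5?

At early start, day 5 has: J, F.
Demand: 3 + 3 = 6.

6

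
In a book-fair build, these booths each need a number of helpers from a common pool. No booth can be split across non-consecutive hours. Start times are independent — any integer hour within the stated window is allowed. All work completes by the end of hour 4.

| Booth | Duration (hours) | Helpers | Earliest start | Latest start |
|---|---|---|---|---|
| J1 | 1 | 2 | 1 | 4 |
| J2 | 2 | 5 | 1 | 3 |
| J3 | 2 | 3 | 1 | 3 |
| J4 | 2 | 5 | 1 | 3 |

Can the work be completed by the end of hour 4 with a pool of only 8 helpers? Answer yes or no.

Schedule J1@1, J2@1, J3@2, J4@3: h1:7  h2:8  h3:8  h4:5 — peak 8 ≤ 8.

yes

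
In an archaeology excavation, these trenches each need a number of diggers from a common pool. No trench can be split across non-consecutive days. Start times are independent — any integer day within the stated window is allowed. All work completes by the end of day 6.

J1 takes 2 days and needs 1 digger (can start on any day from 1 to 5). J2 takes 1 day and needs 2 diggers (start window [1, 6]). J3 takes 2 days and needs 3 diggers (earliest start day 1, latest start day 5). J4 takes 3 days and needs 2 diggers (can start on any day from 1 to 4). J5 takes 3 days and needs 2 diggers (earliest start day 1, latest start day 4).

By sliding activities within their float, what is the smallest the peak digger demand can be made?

4

Early-start (J1@1, J2@1, J3@1, J4@1, J5@1) gives peak 10: d1:10  d2:8  d3:4  d4:0  d5:0  d6:0.
Shift J3→2, J4→4, J5→4.
Schedule J1@1, J2@1, J3@2, J4@4, J5@4: d1:3  d2:4  d3:3  d4:4  d5:4  d6:4 — peak 4.
Total digger-days = 22 over 6 days ⇒ peak ≥ ⌈22/6⌉ = 4, so 4 is optimal.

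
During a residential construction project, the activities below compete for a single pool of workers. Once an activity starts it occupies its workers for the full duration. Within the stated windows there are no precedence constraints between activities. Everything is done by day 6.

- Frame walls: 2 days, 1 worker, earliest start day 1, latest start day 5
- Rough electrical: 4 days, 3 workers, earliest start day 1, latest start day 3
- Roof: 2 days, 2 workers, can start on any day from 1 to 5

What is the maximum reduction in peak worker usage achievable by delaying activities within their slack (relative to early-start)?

Early-start peak: d1:6  d2:6  d3:3  d4:3  d5:0  d6:0 ⇒ 6.
Leveled (Frame walls@1, Rough electrical@3, Roof@1): d1:3  d2:3  d3:3  d4:3  d5:3  d6:3 ⇒ 3.
Reduction 6 − 3 = 3.

3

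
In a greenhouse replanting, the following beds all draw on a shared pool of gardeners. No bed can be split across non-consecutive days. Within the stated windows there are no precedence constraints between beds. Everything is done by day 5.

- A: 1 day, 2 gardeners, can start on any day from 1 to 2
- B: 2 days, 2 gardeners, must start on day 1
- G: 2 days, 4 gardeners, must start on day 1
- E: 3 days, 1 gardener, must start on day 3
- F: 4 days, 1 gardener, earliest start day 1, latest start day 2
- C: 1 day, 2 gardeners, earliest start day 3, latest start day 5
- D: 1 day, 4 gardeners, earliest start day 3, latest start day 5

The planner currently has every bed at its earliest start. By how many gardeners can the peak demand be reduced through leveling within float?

1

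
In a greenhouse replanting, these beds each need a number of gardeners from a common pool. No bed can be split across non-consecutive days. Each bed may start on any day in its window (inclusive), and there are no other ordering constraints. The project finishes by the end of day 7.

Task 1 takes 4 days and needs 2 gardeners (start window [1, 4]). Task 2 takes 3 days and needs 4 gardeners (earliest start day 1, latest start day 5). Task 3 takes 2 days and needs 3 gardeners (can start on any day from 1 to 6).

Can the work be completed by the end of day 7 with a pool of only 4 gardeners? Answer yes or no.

no

The minimum achievable peak is 5; 4 < 5, so no feasible schedule stays within the cap.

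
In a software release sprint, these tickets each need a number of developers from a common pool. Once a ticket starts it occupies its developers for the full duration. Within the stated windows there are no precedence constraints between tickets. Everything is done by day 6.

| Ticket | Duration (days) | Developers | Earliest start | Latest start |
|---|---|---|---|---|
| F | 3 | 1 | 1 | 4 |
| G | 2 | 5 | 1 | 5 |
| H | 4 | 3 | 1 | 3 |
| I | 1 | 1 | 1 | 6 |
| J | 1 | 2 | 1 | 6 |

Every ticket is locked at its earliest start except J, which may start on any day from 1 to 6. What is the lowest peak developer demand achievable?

10

J@1: d1:12  d2:9  d3:4  d4:3  d5:0  d6:0 → peak 12
J@2: d1:10  d2:11  d3:4  d4:3  d5:0  d6:0 → peak 11
J@3: d1:10  d2:9  d3:6  d4:3  d5:0  d6:0 → peak 10
J@4: d1:10  d2:9  d3:4  d4:5  d5:0  d6:0 → peak 10
J@5: d1:10  d2:9  d3:4  d4:3  d5:2  d6:0 → peak 10
J@6: d1:10  d2:9  d3:4  d4:3  d5:0  d6:2 → peak 10
Best is J@3, peak 10.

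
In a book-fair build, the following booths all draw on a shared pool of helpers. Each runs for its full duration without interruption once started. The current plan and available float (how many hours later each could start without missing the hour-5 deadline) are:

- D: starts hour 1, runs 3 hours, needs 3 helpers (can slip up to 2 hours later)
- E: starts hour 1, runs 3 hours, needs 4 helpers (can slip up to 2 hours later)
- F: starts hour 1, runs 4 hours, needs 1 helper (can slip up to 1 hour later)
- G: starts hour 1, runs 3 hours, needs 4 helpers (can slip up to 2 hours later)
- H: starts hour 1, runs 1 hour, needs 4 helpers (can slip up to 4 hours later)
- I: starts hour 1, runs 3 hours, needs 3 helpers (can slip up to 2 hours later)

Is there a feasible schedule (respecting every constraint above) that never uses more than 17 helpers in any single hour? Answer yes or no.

yes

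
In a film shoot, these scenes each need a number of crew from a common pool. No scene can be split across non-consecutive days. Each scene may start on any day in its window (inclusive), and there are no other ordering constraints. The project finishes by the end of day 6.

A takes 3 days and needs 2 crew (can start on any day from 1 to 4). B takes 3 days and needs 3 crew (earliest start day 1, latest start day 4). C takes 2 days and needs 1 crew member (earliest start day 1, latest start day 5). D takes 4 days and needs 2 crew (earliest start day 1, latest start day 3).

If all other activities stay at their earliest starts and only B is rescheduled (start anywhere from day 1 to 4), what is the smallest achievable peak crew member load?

B@1: d1:8  d2:8  d3:7  d4:2  d5:0  d6:0 → peak 8
B@2: d1:5  d2:8  d3:7  d4:5  d5:0  d6:0 → peak 8
B@3: d1:5  d2:5  d3:7  d4:5  d5:3  d6:0 → peak 7
B@4: d1:5  d2:5  d3:4  d4:5  d5:3  d6:3 → peak 5
Best is B@4, peak 5.

5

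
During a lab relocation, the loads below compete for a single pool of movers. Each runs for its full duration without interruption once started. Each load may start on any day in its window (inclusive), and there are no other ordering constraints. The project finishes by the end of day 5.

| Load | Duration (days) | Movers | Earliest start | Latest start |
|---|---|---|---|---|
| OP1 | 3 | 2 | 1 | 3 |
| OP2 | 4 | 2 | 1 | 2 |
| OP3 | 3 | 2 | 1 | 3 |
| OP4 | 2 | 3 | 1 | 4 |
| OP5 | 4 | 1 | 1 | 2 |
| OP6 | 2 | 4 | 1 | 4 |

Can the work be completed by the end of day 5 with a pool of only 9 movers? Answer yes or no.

yes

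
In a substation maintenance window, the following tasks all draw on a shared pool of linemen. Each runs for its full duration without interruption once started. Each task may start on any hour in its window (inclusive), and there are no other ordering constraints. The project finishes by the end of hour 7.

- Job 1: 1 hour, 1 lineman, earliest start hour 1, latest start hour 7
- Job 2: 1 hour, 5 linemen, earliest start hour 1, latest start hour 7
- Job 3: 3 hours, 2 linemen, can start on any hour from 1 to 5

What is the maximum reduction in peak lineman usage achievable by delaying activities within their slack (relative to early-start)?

Early-start peak: h1:8  h2:2  h3:2  h4:0  h5:0  h6:0  h7:0 ⇒ 8.
Leveled (Job 1@1, Job 2@2, Job 3@3): h1:1  h2:5  h3:2  h4:2  h5:2  h6:0  h7:0 ⇒ 5.
Reduction 8 − 5 = 3.

3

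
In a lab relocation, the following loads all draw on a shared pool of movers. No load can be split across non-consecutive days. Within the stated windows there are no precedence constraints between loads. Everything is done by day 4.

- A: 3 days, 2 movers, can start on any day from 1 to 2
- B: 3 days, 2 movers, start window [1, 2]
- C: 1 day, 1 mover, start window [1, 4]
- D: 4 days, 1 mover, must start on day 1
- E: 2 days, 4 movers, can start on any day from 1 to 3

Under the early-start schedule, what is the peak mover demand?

Early-start schedule: A@1, B@1, C@1, D@1, E@1.
Load per day: day 1: 10, day 2: 9, day 3: 5, day 4: 1.
Peak is 10.

10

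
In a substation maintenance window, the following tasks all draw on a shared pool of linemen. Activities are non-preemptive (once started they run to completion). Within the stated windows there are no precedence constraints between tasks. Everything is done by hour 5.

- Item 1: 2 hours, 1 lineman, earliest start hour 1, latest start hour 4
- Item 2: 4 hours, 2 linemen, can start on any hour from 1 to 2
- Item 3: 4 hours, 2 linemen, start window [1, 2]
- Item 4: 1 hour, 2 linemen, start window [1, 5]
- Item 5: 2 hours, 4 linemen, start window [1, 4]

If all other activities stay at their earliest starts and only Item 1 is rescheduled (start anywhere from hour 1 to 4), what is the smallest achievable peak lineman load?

10

Item 1@1: h1:11  h2:9  h3:4  h4:4  h5:0 → peak 11
Item 1@2: h1:10  h2:9  h3:5  h4:4  h5:0 → peak 10
Item 1@3: h1:10  h2:8  h3:5  h4:5  h5:0 → peak 10
Item 1@4: h1:10  h2:8  h3:4  h4:5  h5:1 → peak 10
Best is Item 1@2, peak 10.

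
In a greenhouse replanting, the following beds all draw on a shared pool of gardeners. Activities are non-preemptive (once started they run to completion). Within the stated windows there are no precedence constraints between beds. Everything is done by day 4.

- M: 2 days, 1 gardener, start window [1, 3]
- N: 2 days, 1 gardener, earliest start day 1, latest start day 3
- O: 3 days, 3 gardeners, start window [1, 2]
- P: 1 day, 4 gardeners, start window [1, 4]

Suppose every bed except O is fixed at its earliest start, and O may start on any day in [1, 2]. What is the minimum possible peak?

6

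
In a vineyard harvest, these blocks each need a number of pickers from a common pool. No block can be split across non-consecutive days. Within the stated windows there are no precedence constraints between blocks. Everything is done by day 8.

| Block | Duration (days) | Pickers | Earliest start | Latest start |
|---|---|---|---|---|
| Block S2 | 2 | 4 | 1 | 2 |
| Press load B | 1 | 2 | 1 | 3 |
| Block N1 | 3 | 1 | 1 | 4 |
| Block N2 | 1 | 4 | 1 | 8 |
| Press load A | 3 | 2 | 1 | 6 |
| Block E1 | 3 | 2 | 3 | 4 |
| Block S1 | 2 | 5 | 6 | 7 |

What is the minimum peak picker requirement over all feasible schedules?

6

Early-start (Block S2@1, Press load B@1, Block N1@1, Block N2@1, Press load A@1, Block E1@3, Block S1@6) gives peak 13: d1:13  d2:7  d3:5  d4:2  d5:2  d6:5  d7:5  d8:0.
Shift Block N1→2, Block N2→3, Press load A→4, Block E1→4, Block S1→7.
Schedule Block S2@1, Press load B@1, Block N1@2, Block N2@3, Press load A@4, Block E1@4, Block S1@7: d1:6  d2:5  d3:5  d4:5  d5:4  d6:4  d7:5  d8:5 — peak 6.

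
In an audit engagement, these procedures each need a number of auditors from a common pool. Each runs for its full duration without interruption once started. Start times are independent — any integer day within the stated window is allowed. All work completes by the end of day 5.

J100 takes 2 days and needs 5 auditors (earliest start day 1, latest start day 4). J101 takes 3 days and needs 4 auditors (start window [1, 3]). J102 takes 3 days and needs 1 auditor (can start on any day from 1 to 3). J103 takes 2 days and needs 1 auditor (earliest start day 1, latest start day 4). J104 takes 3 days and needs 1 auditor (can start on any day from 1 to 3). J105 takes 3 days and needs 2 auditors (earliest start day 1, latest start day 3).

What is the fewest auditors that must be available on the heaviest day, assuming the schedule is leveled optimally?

8

Early-start (J100@1, J101@1, J102@1, J103@1, J104@1, J105@1) gives peak 14: d1:14  d2:14  d3:8  d4:0  d5:0.
Shift J101→3, J105→3.
Schedule J100@1, J101@3, J102@1, J103@1, J104@1, J105@3: d1:8  d2:8  d3:8  d4:6  d5:6 — peak 8.
Total auditor-days = 36 over 5 days ⇒ peak ≥ ⌈36/5⌉ = 8, so 8 is optimal.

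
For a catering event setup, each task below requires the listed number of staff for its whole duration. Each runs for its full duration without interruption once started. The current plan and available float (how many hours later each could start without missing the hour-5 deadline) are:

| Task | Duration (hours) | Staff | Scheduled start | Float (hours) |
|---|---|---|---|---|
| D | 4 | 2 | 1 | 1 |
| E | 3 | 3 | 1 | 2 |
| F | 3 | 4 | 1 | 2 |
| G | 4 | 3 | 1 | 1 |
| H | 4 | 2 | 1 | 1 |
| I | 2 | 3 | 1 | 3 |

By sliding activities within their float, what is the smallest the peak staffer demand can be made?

Early-start (D@1, E@1, F@1, G@1, H@1, I@1) gives peak 17: h1:17  h2:17  h3:14  h4:7  h5:0.
Shift I→4.
Schedule D@1, E@1, F@1, G@1, H@1, I@4: h1:14  h2:14  h3:14  h4:10  h5:3 — peak 14.

14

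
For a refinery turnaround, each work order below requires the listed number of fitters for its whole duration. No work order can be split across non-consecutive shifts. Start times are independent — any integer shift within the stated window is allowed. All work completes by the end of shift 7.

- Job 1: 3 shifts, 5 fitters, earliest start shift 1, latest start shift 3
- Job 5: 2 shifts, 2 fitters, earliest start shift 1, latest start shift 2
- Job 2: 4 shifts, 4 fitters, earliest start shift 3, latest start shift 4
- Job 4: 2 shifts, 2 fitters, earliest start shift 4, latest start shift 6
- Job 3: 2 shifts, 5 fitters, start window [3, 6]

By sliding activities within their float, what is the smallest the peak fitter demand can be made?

9

Early-start (Job 1@1, Job 5@1, Job 2@3, Job 4@4, Job 3@3) gives peak 14: s1:7  s2:7  s3:14  s4:11  s5:6  s6:4  s7:0.
Shift Job 3→6.
Schedule Job 1@1, Job 5@1, Job 2@3, Job 4@4, Job 3@6: s1:7  s2:7  s3:9  s4:6  s5:6  s6:9  s7:5 — peak 9.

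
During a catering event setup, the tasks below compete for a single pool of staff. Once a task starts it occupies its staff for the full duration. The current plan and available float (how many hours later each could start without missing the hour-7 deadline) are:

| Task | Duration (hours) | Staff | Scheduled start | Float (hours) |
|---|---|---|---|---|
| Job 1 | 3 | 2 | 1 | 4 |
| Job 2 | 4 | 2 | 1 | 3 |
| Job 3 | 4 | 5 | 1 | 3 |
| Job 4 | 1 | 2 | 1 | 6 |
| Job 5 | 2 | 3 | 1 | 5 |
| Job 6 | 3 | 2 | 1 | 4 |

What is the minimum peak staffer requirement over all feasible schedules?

7

Early-start (Job 1@1, Job 2@1, Job 3@1, Job 4@1, Job 5@1, Job 6@1) gives peak 16: h1:16  h2:14  h3:11  h4:7  h5:0  h6:0  h7:0.
Shift Job 3→4, Job 5→2, Job 6→5.
Schedule Job 1@1, Job 2@1, Job 3@4, Job 4@1, Job 5@2, Job 6@5: h1:6  h2:7  h3:7  h4:7  h5:7  h6:7  h7:7 — peak 7.
Total staffer-hours = 48 over 7 hours ⇒ peak ≥ ⌈48/7⌉ = 7, so 7 is optimal.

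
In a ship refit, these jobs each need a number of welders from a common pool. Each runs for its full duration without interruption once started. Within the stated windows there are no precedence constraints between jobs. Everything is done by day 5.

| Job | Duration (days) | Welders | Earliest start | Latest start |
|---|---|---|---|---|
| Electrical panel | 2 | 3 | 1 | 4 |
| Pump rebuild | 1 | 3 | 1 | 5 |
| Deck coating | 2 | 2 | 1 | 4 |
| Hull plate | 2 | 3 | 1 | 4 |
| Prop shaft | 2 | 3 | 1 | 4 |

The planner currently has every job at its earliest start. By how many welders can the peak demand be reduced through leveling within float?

Early-start peak: d1:14  d2:11  d3:0  d4:0  d5:0 ⇒ 14.
Leveled (Electrical panel@1, Pump rebuild@1, Deck coating@2, Hull plate@3, Prop shaft@4): d1:6  d2:5  d3:5  d4:6  d5:3 ⇒ 6.
Reduction 14 − 6 = 8.

8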